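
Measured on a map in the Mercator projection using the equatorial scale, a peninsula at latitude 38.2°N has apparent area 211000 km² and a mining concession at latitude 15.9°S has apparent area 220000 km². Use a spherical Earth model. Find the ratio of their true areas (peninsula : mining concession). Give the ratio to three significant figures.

Mercator's areal exaggeration is sec²φ; hence true area = (apparent area) · cos²φ.
True area of peninsula: 211000 × cos²(38.2°) = 211000 × 0.6176 = 130300 km².
True area of mining concession: 220000 × cos²(15.9°) = 220000 × 0.9249 = 203500 km².
Ratio = 130300 / 203500 ≈ 0.640.

0.640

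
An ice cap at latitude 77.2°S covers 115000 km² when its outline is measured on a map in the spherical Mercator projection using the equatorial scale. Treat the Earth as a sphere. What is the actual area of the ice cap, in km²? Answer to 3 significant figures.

Mercator is conformal, so the point scale is isotropic: h = k = sec φ = 1/cos φ.
Areal scale = k² = sec²φ = 1/cos²(77.2°) = 1/0.2215² = 20.37.
True area = apparent / (areal scale) = 115000 / 20.37 ≈ 5640 km².

5640 km²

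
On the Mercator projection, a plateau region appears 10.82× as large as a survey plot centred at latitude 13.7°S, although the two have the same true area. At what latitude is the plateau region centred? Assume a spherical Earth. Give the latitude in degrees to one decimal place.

Mercator areal scale is sec²φ, so apparent-area ratio = sec²φ₁ / sec²φ₂ = cos²φ₂ / cos²φ₁.
cos²φ₂ / cos²φ₁ = 10.82  ⇒  cos φ₁ = cos 13.7° / √10.82 = 0.9715/3.289 = 0.2954.
φ₁ = arccos(0.2954) ≈ 72.8°.

72.8°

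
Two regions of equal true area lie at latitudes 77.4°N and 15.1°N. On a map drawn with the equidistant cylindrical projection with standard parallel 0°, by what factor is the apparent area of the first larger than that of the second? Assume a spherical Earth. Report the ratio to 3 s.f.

Plate carrée maps x = Rλ, y = Rφ. The meridian scale is h = 1 and the parallel scale is k = 1/cos φ = sec φ.
Areal scale at 77.4°: h·k = 1.000 × 4.584 = 4.584.
Areal scale at 15.1°: h·k = 1.000 × 1.036 = 1.036.
Ratio = 4.584/1.036 ≈ 4.43.

4.43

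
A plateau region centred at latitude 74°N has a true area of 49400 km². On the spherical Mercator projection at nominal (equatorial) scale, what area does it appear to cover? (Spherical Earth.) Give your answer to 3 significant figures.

Mercator is conformal, so the point scale is isotropic: h = k = sec φ = 1/cos φ.
Areal scale = k² = sec²φ = 1/cos²(74°) = 1/0.2756² = 13.16.
Apparent area = 49400 × 13.16 ≈ 650000 km².

650000 km²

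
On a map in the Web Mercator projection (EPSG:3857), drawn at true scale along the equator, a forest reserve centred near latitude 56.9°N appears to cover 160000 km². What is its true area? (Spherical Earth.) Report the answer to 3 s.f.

The Mercator projection is conformal; its linear scale factor is the same in every direction and equals sec φ = 1/cos φ.
Areal scale = k² = sec²φ = 1/cos²(56.9°) = 1/0.5461² = 3.353.
True area = apparent / (areal scale) = 160000 / 3.353 ≈ 47700 km².

47700 km²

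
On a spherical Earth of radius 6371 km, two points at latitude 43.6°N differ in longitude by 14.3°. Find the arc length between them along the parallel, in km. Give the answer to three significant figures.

Arc length along a parallel = R cos φ · Δλ (with Δλ in radians).
= 6371 × cos 43.6° × (14.3° × π/180) = 6371 × 0.7242 × 0.2496 ≈ 1150 km.

1150 km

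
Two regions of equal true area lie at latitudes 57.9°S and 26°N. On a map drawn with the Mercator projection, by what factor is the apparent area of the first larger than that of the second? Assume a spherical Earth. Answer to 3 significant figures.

2.86

Mercator is conformal with k = sec φ, so areal scale = k² = sec²φ.
At 57.9°: sec²(57.9°) = 1/0.5314² = 3.541.
At 26°: sec²(26°) = 1/0.8988² = 1.238.
Ratio = 3.541/1.238 = cos²(26°)/cos²(57.9°) ≈ 2.86.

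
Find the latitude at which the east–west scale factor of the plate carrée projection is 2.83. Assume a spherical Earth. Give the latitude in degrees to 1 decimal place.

69.3°

Plate carrée: h = 1, k = sec φ along parallels.
sec φ = 2.83  ⇒  cos φ = 0.3534  ⇒  φ ≈ 69.3°.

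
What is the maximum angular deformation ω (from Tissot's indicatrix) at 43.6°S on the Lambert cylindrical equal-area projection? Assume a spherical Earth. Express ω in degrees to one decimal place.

36.4°

The Lambert cylindrical equal-area projection is the cylindrical equal-area projection with its standard parallel at the equator (φ₀ = 0). Cylindrical equal-area (φ₀ = 0°): h = cos φ / cos 0° along meridians, k = cos 0° / cos φ along parallels; h·k = 1.
At 43.6°: h = 0.7242, k = 1.381; principal scales a = 1.381, b = 0.7242.
sin(ω/2) = (a − b)/(a + b) = 0.6567/2.105 = 0.3120, so ω = 2 arcsin(0.3120) ≈ 36.4°.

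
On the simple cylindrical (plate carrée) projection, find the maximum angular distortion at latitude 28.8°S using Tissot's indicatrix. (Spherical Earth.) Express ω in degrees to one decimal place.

In the plate carrée (x = Rλ, y = Rφ), meridians are true-scale (h = 1) and parallels are stretched by k = sec φ.
At 28.8°: h = 1.000, k = 1.141; principal scales a = 1.141, b = 1.000.
sin(ω/2) = (a − b)/(a + b) = 0.1412/2.141 = 0.06592, so ω = 2 arcsin(0.06592) ≈ 7.6°.

7.6°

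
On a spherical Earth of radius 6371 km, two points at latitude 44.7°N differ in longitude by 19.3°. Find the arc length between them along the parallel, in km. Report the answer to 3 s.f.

1530 km

Arc length along a parallel = R cos φ · Δλ (with Δλ in radians).
= 6371 × cos 44.7° × (19.3° × π/180) = 6371 × 0.7108 × 0.3368 ≈ 1530 km.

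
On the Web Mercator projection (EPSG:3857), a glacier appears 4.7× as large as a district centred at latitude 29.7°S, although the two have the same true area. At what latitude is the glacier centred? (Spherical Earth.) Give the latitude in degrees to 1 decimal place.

For equal true areas on Mercator, apparent areas scale as sec²φ, so the ratio is cos²φ₂ / cos²φ₁.
cos²φ₂ / cos²φ₁ = 4.7  ⇒  cos φ₁ = cos 29.7° / √4.7 = 0.8686/2.168 = 0.4007.
φ₁ = arccos(0.4007) ≈ 66.4°.

66.4°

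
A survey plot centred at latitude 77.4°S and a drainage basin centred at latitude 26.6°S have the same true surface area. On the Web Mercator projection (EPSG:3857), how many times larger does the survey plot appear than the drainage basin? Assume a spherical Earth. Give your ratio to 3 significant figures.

Mercator areal scale is sec²φ.
At 77.4°: sec²(77.4°) = 1/0.2181² = 21.01.
At 26.6°: sec²(26.6°) = 1/0.8942² = 1.251.
Ratio = 21.01/1.251 = cos²(26.6°)/cos²(77.4°) ≈ 16.8.

16.8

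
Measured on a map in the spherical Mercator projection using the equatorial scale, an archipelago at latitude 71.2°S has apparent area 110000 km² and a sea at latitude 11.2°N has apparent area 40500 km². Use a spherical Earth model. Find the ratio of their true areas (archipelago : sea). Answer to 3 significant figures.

Since Mercator area scale is 1/cos²φ, the true area equals the apparent area multiplied by cos²φ.
True area of archipelago: 110000 × cos²(71.2°) = 110000 × 0.1039 = 11420 km².
True area of sea: 40500 × cos²(11.2°) = 40500 × 0.9623 = 38970 km².
Ratio = 11420 / 38970 ≈ 0.293.

0.293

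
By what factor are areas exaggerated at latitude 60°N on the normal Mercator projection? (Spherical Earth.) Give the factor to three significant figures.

4.00

For Mercator, h = k = sec φ (a conformal cylindrical projection has a single point scale, 1/cos φ).
Areal scale = k² = sec²φ = 1/cos²(60°) = 1/0.5000² = 4.000.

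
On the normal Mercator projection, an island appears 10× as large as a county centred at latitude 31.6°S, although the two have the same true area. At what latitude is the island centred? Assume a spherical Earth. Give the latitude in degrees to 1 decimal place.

Mercator areal scale is sec²φ, so apparent-area ratio = sec²φ₁ / sec²φ₂ = cos²φ₂ / cos²φ₁.
cos²φ₂ / cos²φ₁ = 10  ⇒  cos φ₁ = cos 31.6° / √10 = 0.8517/3.162 = 0.2693.
φ₁ = arccos(0.2693) ≈ 74.4°.

74.4°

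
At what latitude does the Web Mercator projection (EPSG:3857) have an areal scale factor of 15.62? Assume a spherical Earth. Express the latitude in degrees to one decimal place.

75.3°

Mercator areal scale is sec²φ.
sec²φ = 15.62  ⇒  cos²φ = 0.06402  ⇒  cos φ = 0.2530.
φ = arccos(0.2530) ≈ 75.3°.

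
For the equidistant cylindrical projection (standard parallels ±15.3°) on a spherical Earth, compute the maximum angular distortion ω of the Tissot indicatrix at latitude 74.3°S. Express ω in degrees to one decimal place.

With standard parallel φ₀ = 15.3°, the equirectangular projection gives x = Rλ cos φ₀, y = Rφ, so h = 1 and k = cos 15.3° / cos φ.
At 74.3°: h = 1.000, k = 3.565; principal scales a = 3.565, b = 1.000.
sin(ω/2) = (a − b)/(a + b) = 2.565/4.565 = 0.5618, so ω = 2 arcsin(0.5618) ≈ 68.4°.

68.4°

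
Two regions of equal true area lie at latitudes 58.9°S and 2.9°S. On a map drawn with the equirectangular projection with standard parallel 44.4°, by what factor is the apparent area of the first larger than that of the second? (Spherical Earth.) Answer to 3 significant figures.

1.93

The equidistant cylindrical projection with φ₀ = 44.4° has h = 1 (meridians true) and k = cos φ₀ / cos φ along parallels.
Areal scale at 58.9°: h·k = 1.000 × 1.383 = 1.383.
Areal scale at 2.9°: h·k = 1.000 × 0.7154 = 0.7154.
Ratio = 1.383/0.7154 ≈ 1.93.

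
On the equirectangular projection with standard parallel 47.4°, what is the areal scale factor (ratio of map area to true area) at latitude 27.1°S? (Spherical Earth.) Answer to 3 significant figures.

The equidistant cylindrical projection with φ₀ = 47.4° has h = 1 (meridians true) and k = cos φ₀ / cos φ along parallels.
Areal scale = h·k = 1 × cos φ₀ / cos φ; at 27.1°, h = 1.000, k = 0.7604, so h·k = 0.7604.

0.760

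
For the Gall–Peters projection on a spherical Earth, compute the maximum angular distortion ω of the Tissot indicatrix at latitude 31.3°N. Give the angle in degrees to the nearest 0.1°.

21.6°

The Gall–Peters projection is cylindrical equal-area with φ₀ = 45°. For cylindrical equal-area with standard parallel φ₀, h = cos φ / cos φ₀ and k = cos φ₀ / cos φ, so h·k = 1.
At 31.3°: h = 1.208, k = 0.8275; principal scales a = 1.208, b = 0.8275.
sin(ω/2) = (a − b)/(a + b) = 0.3808/2.036 = 0.1871, so ω = 2 arcsin(0.1871) ≈ 21.6°.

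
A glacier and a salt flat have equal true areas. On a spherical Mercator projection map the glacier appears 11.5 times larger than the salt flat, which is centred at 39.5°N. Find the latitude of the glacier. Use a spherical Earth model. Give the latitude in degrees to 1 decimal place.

For equal true areas on Mercator, apparent areas scale as sec²φ, so the ratio is cos²φ₂ / cos²φ₁.
cos²φ₂ / cos²φ₁ = 11.5  ⇒  cos φ₁ = cos 39.5° / √11.5 = 0.7716/3.391 = 0.2275.
φ₁ = arccos(0.2275) ≈ 76.8°.

76.8°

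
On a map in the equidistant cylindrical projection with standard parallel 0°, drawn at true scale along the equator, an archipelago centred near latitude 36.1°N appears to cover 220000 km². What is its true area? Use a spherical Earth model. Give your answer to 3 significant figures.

In the plate carrée (x = Rλ, y = Rφ), meridians are true-scale (h = 1) and parallels are stretched by k = sec φ.
Areal scale = h·k = 1 × sec φ; at 36.1°, h = 1.000, k = 1.238, so h·k = 1.238.
True area = apparent / (areal scale) = 220000 / 1.238 ≈ 178000 km².

178000 km²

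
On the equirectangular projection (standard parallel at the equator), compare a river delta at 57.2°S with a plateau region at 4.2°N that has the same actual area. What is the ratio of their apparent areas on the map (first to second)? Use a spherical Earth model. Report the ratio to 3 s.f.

For the equirectangular projection with φ₀ = 0 (plate carrée), h = 1 along meridians and k = sec φ along parallels.
Areal scale at 57.2°: h·k = 1.000 × 1.846 = 1.846.
Areal scale at 4.2°: h·k = 1.000 × 1.003 = 1.003.
Ratio = 1.846/1.003 ≈ 1.84.

1.84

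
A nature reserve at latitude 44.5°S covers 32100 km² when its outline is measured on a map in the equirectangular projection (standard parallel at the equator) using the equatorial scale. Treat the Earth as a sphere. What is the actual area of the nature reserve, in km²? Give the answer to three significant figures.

22900 km²

In the plate carrée (x = Rλ, y = Rφ), meridians are true-scale (h = 1) and parallels are stretched by k = sec φ.
Areal scale = h·k = 1 × sec φ; at 44.5°, h = 1.000, k = 1.402, so h·k = 1.402.
True area = apparent / (areal scale) = 32100 / 1.402 ≈ 22900 km².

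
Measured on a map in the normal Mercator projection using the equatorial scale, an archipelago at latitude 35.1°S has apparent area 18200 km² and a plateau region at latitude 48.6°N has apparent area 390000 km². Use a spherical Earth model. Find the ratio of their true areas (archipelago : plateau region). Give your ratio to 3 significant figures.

0.0714

Since Mercator area scale is 1/cos²φ, the true area equals the apparent area multiplied by cos²φ.
True area of archipelago: 18200 × cos²(35.1°) = 18200 × 0.6694 = 12180 km².
True area of plateau region: 390000 × cos²(48.6°) = 390000 × 0.4373 = 170600 km².
Ratio = 12180 / 170600 ≈ 0.0714.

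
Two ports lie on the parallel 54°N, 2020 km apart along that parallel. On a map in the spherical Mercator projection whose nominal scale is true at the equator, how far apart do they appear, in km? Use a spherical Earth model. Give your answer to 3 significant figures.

The Mercator projection is conformal; its linear scale factor is the same in every direction and equals sec φ = 1/cos φ.
Along the parallel, k = sec 54° = 1/0.5878 = 1.701.
Map distance = 2020 × 1.701 ≈ 3440 km.

3440 km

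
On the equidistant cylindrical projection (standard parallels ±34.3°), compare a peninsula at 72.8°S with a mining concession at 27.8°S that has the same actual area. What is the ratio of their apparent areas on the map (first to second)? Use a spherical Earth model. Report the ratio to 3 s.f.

2.99

The equidistant cylindrical projection with φ₀ = 34.3° has h = 1 (meridians true) and k = cos φ₀ / cos φ along parallels.
Areal scale at 72.8°: h·k = 1.000 × 2.794 = 2.794.
Areal scale at 27.8°: h·k = 1.000 × 0.9339 = 0.9339.
Ratio = 2.794/0.9339 ≈ 2.99.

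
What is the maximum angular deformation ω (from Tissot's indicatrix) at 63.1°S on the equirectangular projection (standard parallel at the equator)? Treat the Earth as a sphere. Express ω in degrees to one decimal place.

In the plate carrée (x = Rλ, y = Rφ), meridians are true-scale (h = 1) and parallels are stretched by k = sec φ.
At 63.1°: h = 1.000, k = 2.210; principal scales a = 2.210, b = 1.000.
sin(ω/2) = (a − b)/(a + b) = 1.210/3.210 = 0.3770, so ω = 2 arcsin(0.3770) ≈ 44.3°.

44.3°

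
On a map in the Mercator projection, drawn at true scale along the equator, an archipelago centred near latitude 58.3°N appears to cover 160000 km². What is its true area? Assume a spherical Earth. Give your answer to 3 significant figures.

44200 km²

Mercator is conformal, so the point scale is isotropic: h = k = sec φ = 1/cos φ.
Areal scale = k² = sec²φ = 1/cos²(58.3°) = 1/0.5255² = 3.622.
True area = apparent / (areal scale) = 160000 / 3.622 ≈ 44200 km².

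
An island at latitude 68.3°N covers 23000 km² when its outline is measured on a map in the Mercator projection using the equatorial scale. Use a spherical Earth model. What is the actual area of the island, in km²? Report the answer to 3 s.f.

For Mercator, h = k = sec φ (a conformal cylindrical projection has a single point scale, 1/cos φ).
Areal scale = k² = sec²φ = 1/cos²(68.3°) = 1/0.3697² = 7.315.
True area = apparent / (areal scale) = 23000 / 7.315 ≈ 3140 km².

3140 km²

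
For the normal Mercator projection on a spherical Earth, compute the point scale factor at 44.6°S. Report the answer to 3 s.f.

For Mercator, h = k = sec φ (a conformal cylindrical projection has a single point scale, 1/cos φ).
k = 1/cos 44.6° = 1/0.7120 = 1.404.

1.40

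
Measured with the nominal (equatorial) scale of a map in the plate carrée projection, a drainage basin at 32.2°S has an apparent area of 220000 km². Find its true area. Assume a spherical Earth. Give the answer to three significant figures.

In the plate carrée (x = Rλ, y = Rφ), meridians are true-scale (h = 1) and parallels are stretched by k = sec φ.
Areal scale = h·k = 1 × sec φ; at 32.2°, h = 1.000, k = 1.182, so h·k = 1.182.
True area = apparent / (areal scale) = 220000 / 1.182 ≈ 186000 km².

186000 km²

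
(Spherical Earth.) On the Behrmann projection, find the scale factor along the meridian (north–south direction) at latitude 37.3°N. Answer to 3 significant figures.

Behrmann is a cylindrical equal-area projection with standard parallels at ±30°. For cylindrical equal-area with standard parallel φ₀, h = cos φ / cos φ₀ and k = cos φ₀ / cos φ, so h·k = 1.
h = cos 37.3° / cos 30° = 0.7955/0.8660 = 0.9185.

0.919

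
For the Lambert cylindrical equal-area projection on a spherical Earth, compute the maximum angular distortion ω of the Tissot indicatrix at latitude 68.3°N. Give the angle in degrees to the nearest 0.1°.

98.8°

The Lambert cylindrical equal-area projection is the cylindrical equal-area projection with its standard parallel at the equator (φ₀ = 0). A cylindrical equal-area projection with standard parallel φ₀ has meridian scale h = cos φ / cos φ₀ and parallel scale k = cos φ₀ / cos φ (so areas are preserved, h·k = 1).
At 68.3°: h = 0.3697, k = 2.705; principal scales a = 2.705, b = 0.3697.
sin(ω/2) = (a − b)/(a + b) = 2.335/3.074 = 0.7595, so ω = 2 arcsin(0.7595) ≈ 98.8°.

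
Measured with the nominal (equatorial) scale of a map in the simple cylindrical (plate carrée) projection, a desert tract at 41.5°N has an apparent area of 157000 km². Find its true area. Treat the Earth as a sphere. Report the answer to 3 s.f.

For the equirectangular projection with φ₀ = 0 (plate carrée), h = 1 along meridians and k = sec φ along parallels.
Areal scale = h·k = 1 × sec φ; at 41.5°, h = 1.000, k = 1.335, so h·k = 1.335.
True area = apparent / (areal scale) = 157000 / 1.335 ≈ 118000 km².

118000 km²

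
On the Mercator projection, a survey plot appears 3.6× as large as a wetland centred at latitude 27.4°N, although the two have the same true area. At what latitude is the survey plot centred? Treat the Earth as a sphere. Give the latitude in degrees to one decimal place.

For equal true areas on Mercator, apparent areas scale as sec²φ, so the ratio is cos²φ₂ / cos²φ₁.
cos²φ₂ / cos²φ₁ = 3.6  ⇒  cos φ₁ = cos 27.4° / √3.6 = 0.8878/1.897 = 0.4679.
φ₁ = arccos(0.4679) ≈ 62.1°.

62.1°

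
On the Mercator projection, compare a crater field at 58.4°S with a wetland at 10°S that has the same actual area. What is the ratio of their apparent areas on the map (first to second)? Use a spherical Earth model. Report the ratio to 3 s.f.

3.53

Mercator is conformal with k = sec φ, so areal scale = k² = sec²φ.
At 58.4°: sec²(58.4°) = 1/0.5240² = 3.642.
At 10°: sec²(10°) = 1/0.9848² = 1.031.
Ratio = 3.642/1.031 = cos²(10°)/cos²(58.4°) ≈ 3.53.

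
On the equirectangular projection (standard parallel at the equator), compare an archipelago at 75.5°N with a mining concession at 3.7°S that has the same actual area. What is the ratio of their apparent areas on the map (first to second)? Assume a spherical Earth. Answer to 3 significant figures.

3.99

In the plate carrée (x = Rλ, y = Rφ), meridians are true-scale (h = 1) and parallels are stretched by k = sec φ.
Areal scale at 75.5°: h·k = 1.000 × 3.994 = 3.994.
Areal scale at 3.7°: h·k = 1.000 × 1.002 = 1.002.
Ratio = 3.994/1.002 ≈ 3.99.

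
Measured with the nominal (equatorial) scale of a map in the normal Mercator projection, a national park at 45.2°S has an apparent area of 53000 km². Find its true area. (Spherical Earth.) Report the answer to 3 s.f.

26300 km²

The Mercator projection is conformal; its linear scale factor is the same in every direction and equals sec φ = 1/cos φ.
Areal scale = k² = sec²φ = 1/cos²(45.2°) = 1/0.7046² = 2.014.
True area = apparent / (areal scale) = 53000 / 2.014 ≈ 26300 km².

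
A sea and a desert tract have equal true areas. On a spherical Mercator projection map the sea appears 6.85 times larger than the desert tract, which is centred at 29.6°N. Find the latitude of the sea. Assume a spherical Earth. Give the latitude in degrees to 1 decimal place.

70.6°

For equal true areas on Mercator, apparent areas scale as sec²φ, so the ratio is cos²φ₂ / cos²φ₁.
cos²φ₂ / cos²φ₁ = 6.85  ⇒  cos φ₁ = cos 29.6° / √6.85 = 0.8695/2.617 = 0.3322.
φ₁ = arccos(0.3322) ≈ 70.6°.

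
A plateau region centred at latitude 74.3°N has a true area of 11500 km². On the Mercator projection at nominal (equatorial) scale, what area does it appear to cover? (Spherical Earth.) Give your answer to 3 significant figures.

The Mercator projection is conformal; its linear scale factor is the same in every direction and equals sec φ = 1/cos φ.
Areal scale = k² = sec²φ = 1/cos²(74.3°) = 1/0.2706² = 13.66.
Apparent area = 11500 × 13.66 ≈ 157000 km².

157000 km²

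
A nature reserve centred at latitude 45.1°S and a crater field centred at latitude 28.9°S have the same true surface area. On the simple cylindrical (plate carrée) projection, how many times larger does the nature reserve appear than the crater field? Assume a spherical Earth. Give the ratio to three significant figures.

1.24

Plate carrée maps x = Rλ, y = Rφ. The meridian scale is h = 1 and the parallel scale is k = 1/cos φ = sec φ.
Areal scale at 45.1°: h·k = 1.000 × 1.417 = 1.417.
Areal scale at 28.9°: h·k = 1.000 × 1.142 = 1.142.
Ratio = 1.417/1.142 ≈ 1.24.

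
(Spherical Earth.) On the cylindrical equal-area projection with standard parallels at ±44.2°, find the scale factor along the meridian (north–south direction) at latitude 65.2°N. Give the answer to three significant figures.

Cylindrical equal-area (φ₀ = 44.2°): h = cos φ / cos 44.2° along meridians, k = cos 44.2° / cos φ along parallels; h·k = 1.
h = cos 65.2° / cos 44.2° = 0.4195/0.7169 = 0.5851.

0.585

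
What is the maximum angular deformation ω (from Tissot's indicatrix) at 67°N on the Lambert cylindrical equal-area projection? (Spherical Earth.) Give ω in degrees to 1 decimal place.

The Lambert cylindrical equal-area projection is the cylindrical equal-area projection with its standard parallel at the equator (φ₀ = 0). Cylindrical equal-area (φ₀ = 0°): h = cos φ / cos 0° along meridians, k = cos 0° / cos φ along parallels; h·k = 1.
At 67°: h = 0.3907, k = 2.559; principal scales a = 2.559, b = 0.3907.
sin(ω/2) = (a − b)/(a + b) = 2.169/2.950 = 0.7351, so ω = 2 arcsin(0.7351) ≈ 94.6°.

94.6°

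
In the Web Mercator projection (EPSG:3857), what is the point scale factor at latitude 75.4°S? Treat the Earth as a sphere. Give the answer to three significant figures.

3.97

The Mercator projection is conformal; its linear scale factor is the same in every direction and equals sec φ = 1/cos φ.
k = 1/cos 75.4° = 1/0.2521 = 3.967.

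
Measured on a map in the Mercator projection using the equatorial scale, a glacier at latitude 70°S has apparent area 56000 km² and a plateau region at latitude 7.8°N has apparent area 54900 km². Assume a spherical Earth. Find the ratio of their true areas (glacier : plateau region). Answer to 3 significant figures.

0.122

Since Mercator area scale is 1/cos²φ, the true area equals the apparent area multiplied by cos²φ.
True area of glacier: 56000 × cos²(70°) = 56000 × 0.1170 = 6551 km².
True area of plateau region: 54900 × cos²(7.8°) = 54900 × 0.9816 = 53890 km².
Ratio = 6551 / 53890 ≈ 0.122.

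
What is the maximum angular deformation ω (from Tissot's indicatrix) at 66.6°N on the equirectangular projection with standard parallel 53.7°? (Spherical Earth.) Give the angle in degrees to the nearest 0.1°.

In the equirectangular projection with standard parallel φ₀ = 53.7° (x = Rλ cos φ₀, y = Rφ), meridians are true-scale (h = 1) and the parallel scale is k = cos φ₀ / cos φ.
At 66.6°: h = 1.000, k = 1.491; principal scales a = 1.491, b = 1.000.
sin(ω/2) = (a − b)/(a + b) = 0.4907/2.491 = 0.1970, so ω = 2 arcsin(0.1970) ≈ 22.7°.

22.7°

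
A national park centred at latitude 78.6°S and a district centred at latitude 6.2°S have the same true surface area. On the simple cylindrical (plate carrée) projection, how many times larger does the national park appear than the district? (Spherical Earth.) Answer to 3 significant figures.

Plate carrée maps x = Rλ, y = Rφ. The meridian scale is h = 1 and the parallel scale is k = 1/cos φ = sec φ.
Areal scale at 78.6°: h·k = 1.000 × 5.059 = 5.059.
Areal scale at 6.2°: h·k = 1.000 × 1.006 = 1.006.
Ratio = 5.059/1.006 ≈ 5.03.

5.03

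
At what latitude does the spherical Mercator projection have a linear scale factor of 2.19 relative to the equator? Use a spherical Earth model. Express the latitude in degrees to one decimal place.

62.8°

Mercator scale is k = sec φ = 1/cos φ.
1/cos φ = 2.19  ⇒  cos φ = 0.4566  ⇒  φ = arccos(0.4566) ≈ 62.8°.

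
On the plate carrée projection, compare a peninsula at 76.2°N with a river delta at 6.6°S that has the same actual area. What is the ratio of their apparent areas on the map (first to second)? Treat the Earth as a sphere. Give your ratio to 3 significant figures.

For the equirectangular projection with φ₀ = 0 (plate carrée), h = 1 along meridians and k = sec φ along parallels.
Areal scale at 76.2°: h·k = 1.000 × 4.192 = 4.192.
Areal scale at 6.6°: h·k = 1.000 × 1.007 = 1.007.
Ratio = 4.192/1.007 ≈ 4.16.

4.16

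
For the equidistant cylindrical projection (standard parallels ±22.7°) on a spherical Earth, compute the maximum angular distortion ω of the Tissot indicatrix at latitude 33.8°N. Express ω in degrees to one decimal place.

With standard parallel φ₀ = 22.7°, the equirectangular projection gives x = Rλ cos φ₀, y = Rφ, so h = 1 and k = cos 22.7° / cos φ.
At 33.8°: h = 1.000, k = 1.110; principal scales a = 1.110, b = 1.000.
sin(ω/2) = (a − b)/(a + b) = 0.1102/2.110 = 0.05221, so ω = 2 arcsin(0.05221) ≈ 6.0°.

6.0°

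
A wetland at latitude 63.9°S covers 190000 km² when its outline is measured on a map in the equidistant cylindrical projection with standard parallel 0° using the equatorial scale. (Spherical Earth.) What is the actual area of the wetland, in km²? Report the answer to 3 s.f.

In the plate carrée (x = Rλ, y = Rφ), meridians are true-scale (h = 1) and parallels are stretched by k = sec φ.
Areal scale = h·k = 1 × sec φ; at 63.9°, h = 1.000, k = 2.273, so h·k = 2.273.
True area = apparent / (areal scale) = 190000 / 2.273 ≈ 83600 km².

83600 km²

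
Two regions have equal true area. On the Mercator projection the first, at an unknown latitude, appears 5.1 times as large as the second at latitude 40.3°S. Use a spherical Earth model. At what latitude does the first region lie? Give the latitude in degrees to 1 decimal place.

On Mercator, (apparent₁)/(apparent₂) = sec²φ₁ / sec²φ₂ when true areas are equal.
cos²φ₂ / cos²φ₁ = 5.1  ⇒  cos φ₁ = cos 40.3° / √5.1 = 0.7627/2.258 = 0.3377.
φ₁ = arccos(0.3377) ≈ 70.3°.

70.3°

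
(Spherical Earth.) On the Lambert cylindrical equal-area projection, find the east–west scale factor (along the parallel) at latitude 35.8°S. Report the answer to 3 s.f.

The Lambert cylindrical equal-area projection is the cylindrical equal-area projection with its standard parallel at the equator (φ₀ = 0). Cylindrical equal-area (φ₀ = 0°): h = cos φ / cos 0° along meridians, k = cos 0° / cos φ along parallels; h·k = 1.
k = cos 0° / cos 35.8° = 1.000/0.8111 = 1.233.

1.23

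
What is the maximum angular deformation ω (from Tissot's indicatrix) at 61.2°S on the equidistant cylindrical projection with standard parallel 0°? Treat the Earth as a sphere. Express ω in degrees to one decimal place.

40.9°

For the equirectangular projection with φ₀ = 0 (plate carrée), h = 1 along meridians and k = sec φ along parallels.
At 61.2°: h = 1.000, k = 2.076; principal scales a = 2.076, b = 1.000.
sin(ω/2) = (a − b)/(a + b) = 1.076/3.076 = 0.3498, so ω = 2 arcsin(0.3498) ≈ 40.9°.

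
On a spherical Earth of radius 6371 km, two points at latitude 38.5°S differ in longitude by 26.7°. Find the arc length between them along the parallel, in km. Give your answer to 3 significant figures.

Arc length along a parallel = R cos φ · Δλ (with Δλ in radians).
= 6371 × cos 38.5° × (26.7° × π/180) = 6371 × 0.7826 × 0.4660 ≈ 2320 km.

2320 km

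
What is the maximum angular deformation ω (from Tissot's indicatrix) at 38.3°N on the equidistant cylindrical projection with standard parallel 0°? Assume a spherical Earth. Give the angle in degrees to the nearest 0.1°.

For the equirectangular projection with φ₀ = 0 (plate carrée), h = 1 along meridians and k = sec φ along parallels.
At 38.3°: h = 1.000, k = 1.274; principal scales a = 1.274, b = 1.000.
sin(ω/2) = (a − b)/(a + b) = 0.2742/2.274 = 0.1206, so ω = 2 arcsin(0.1206) ≈ 13.9°.

13.9°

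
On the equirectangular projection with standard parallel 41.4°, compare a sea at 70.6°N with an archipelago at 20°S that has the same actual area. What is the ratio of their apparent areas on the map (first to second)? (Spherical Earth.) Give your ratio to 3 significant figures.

2.83

In the equirectangular projection with standard parallel φ₀ = 41.4° (x = Rλ cos φ₀, y = Rφ), meridians are true-scale (h = 1) and the parallel scale is k = cos φ₀ / cos φ.
Areal scale at 70.6°: h·k = 1.000 × 2.258 = 2.258.
Areal scale at 20°: h·k = 1.000 × 0.7983 = 0.7983.
Ratio = 2.258/0.7983 ≈ 2.83.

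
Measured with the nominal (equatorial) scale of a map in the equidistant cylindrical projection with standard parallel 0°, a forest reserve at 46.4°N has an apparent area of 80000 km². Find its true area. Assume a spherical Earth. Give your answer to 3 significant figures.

In the plate carrée (x = Rλ, y = Rφ), meridians are true-scale (h = 1) and parallels are stretched by k = sec φ.
Areal scale = h·k = 1 × sec φ; at 46.4°, h = 1.000, k = 1.450, so h·k = 1.450.
True area = apparent / (areal scale) = 80000 / 1.450 ≈ 55200 km².

55200 km²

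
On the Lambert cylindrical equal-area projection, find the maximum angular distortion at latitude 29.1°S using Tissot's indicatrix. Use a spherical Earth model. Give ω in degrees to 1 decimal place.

15.4°

The Lambert cylindrical equal-area projection is the cylindrical equal-area projection with its standard parallel at the equator (φ₀ = 0). A cylindrical equal-area projection with standard parallel φ₀ has meridian scale h = cos φ / cos φ₀ and parallel scale k = cos φ₀ / cos φ (so areas are preserved, h·k = 1).
At 29.1°: h = 0.8738, k = 1.144; principal scales a = 1.144, b = 0.8738.
sin(ω/2) = (a − b)/(a + b) = 0.2707/2.018 = 0.1341, so ω = 2 arcsin(0.1341) ≈ 15.4°.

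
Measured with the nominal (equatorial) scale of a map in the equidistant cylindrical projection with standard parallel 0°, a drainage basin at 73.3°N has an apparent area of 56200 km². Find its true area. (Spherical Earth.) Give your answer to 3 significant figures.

Plate carrée maps x = Rλ, y = Rφ. The meridian scale is h = 1 and the parallel scale is k = 1/cos φ = sec φ.
Areal scale = h·k = 1 × sec φ; at 73.3°, h = 1.000, k = 3.480, so h·k = 3.480.
True area = apparent / (areal scale) = 56200 / 3.480 ≈ 16100 km².

16100 km²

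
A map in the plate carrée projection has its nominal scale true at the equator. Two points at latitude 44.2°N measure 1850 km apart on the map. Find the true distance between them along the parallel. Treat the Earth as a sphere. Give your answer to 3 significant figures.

1330 km

Plate carrée maps x = Rλ, y = Rφ. The meridian scale is h = 1 and the parallel scale is k = 1/cos φ = sec φ.
Along the parallel at 44.2°, map distances are exaggerated by k = sec 44.2° = 1.395.
True distance = 1850 / 1.395 = 1850 × cos 44.2° ≈ 1330 km.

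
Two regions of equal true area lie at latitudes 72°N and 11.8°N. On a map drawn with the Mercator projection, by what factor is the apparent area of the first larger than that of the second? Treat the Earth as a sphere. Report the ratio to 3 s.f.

10.0

Mercator areal scale is sec²φ.
At 72°: sec²(72°) = 1/0.3090² = 10.47.
At 11.8°: sec²(11.8°) = 1/0.9789² = 1.044.
Ratio = 10.47/1.044 = cos²(11.8°)/cos²(72°) ≈ 10.0.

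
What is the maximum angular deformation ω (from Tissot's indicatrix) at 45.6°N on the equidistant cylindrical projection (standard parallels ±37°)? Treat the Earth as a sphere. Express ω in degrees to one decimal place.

7.6°

In the equirectangular projection with standard parallel φ₀ = 37° (x = Rλ cos φ₀, y = Rφ), meridians are true-scale (h = 1) and the parallel scale is k = cos φ₀ / cos φ.
At 45.6°: h = 1.000, k = 1.141; principal scales a = 1.141, b = 1.000.
sin(ω/2) = (a − b)/(a + b) = 0.1415/2.141 = 0.06606, so ω = 2 arcsin(0.06606) ≈ 7.6°.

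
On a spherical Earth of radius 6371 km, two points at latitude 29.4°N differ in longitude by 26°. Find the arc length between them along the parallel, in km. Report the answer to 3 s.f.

Arc length along a parallel = R cos φ · Δλ (with Δλ in radians).
= 6371 × cos 29.4° × (26° × π/180) = 6371 × 0.8712 × 0.4538 ≈ 2520 km.

2520 km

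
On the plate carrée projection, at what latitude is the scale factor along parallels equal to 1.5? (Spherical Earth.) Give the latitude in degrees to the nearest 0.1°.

48.2°

Plate carrée: h = 1, k = sec φ along parallels.
sec φ = 1.5  ⇒  cos φ = 0.6667  ⇒  φ ≈ 48.2°.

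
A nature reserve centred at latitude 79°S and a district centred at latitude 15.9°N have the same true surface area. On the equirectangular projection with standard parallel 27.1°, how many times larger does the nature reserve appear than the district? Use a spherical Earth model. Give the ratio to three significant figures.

5.04

With standard parallel φ₀ = 27.1°, the equirectangular projection gives x = Rλ cos φ₀, y = Rφ, so h = 1 and k = cos 27.1° / cos φ.
Areal scale at 79°: h·k = 1.000 × 4.665 = 4.665.
Areal scale at 15.9°: h·k = 1.000 × 0.9256 = 0.9256.
Ratio = 4.665/0.9256 ≈ 5.04.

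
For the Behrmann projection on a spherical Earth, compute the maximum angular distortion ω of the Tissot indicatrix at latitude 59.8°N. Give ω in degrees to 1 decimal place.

Behrmann is a cylindrical equal-area projection with standard parallels at ±30°. A cylindrical equal-area projection with standard parallel φ₀ has meridian scale h = cos φ / cos φ₀ and parallel scale k = cos φ₀ / cos φ (so areas are preserved, h·k = 1).
At 59.8°: h = 0.5808, k = 1.722; principal scales a = 1.722, b = 0.5808.
sin(ω/2) = (a − b)/(a + b) = 1.141/2.302 = 0.4955, so ω = 2 arcsin(0.4955) ≈ 59.4°.

59.4°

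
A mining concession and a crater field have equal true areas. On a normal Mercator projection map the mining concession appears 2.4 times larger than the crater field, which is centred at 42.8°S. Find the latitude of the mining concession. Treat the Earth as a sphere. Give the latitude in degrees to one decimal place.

61.7°

For equal true areas on Mercator, apparent areas scale as sec²φ, so the ratio is cos²φ₂ / cos²φ₁.
cos²φ₂ / cos²φ₁ = 2.4  ⇒  cos φ₁ = cos 42.8° / √2.4 = 0.7337/1.549 = 0.4736.
φ₁ = arccos(0.4736) ≈ 61.7°.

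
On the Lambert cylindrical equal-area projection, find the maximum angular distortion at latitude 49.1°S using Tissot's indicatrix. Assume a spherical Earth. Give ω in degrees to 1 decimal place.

The Lambert cylindrical equal-area projection is the cylindrical equal-area projection with its standard parallel at the equator (φ₀ = 0). For cylindrical equal-area with standard parallel φ₀, h = cos φ / cos φ₀ and k = cos φ₀ / cos φ, so h·k = 1.
At 49.1°: h = 0.6547, k = 1.527; principal scales a = 1.527, b = 0.6547.
sin(ω/2) = (a − b)/(a + b) = 0.8726/2.182 = 0.3999, so ω = 2 arcsin(0.3999) ≈ 47.1°.

47.1°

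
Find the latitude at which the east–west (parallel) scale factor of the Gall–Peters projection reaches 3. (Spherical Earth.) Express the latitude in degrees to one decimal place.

Gall–Peters is a cylindrical equal-area projection with standard parallels at ±45°. Cylindrical equal-area (φ₀ = 45°): h = cos φ / cos 45° along meridians, k = cos 45° / cos φ along parallels; h·k = 1.
k = cos φ₀ / cos φ = 3  ⇒  cos φ = cos 45° / 3 = 0.2357.
φ = arccos(0.2357) ≈ 76.4°.

76.4°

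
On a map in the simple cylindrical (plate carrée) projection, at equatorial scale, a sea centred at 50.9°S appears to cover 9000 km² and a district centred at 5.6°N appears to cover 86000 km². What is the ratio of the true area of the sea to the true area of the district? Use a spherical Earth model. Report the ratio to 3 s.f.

0.0663

On the plate carrée, areal scale = h·k = 1 × sec φ, so true area = apparent × cos φ.
True area of sea: 9000 × cos(50.9°) = 9000 × 0.6307 = 5676 km².
True area of district: 86000 × cos(5.6°) = 86000 × 0.9952 = 85590 km².
Ratio = 5676 / 85590 ≈ 0.0663.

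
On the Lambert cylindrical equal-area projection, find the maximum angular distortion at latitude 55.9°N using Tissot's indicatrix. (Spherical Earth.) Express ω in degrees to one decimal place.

The Lambert cylindrical equal-area projection is the cylindrical equal-area projection with its standard parallel at the equator (φ₀ = 0). For cylindrical equal-area with standard parallel φ₀, h = cos φ / cos φ₀ and k = cos φ₀ / cos φ, so h·k = 1.
At 55.9°: h = 0.5606, k = 1.784; principal scales a = 1.784, b = 0.5606.
sin(ω/2) = (a − b)/(a + b) = 1.223/2.344 = 0.5217, so ω = 2 arcsin(0.5217) ≈ 62.9°.

62.9°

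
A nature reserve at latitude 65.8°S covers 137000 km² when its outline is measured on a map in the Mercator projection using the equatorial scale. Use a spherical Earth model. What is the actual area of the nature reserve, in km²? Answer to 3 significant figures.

The Mercator projection is conformal; its linear scale factor is the same in every direction and equals sec φ = 1/cos φ.
Areal scale = k² = sec²φ = 1/cos²(65.8°) = 1/0.4099² = 5.951.
True area = apparent / (areal scale) = 137000 / 5.951 ≈ 23000 km².

23000 km²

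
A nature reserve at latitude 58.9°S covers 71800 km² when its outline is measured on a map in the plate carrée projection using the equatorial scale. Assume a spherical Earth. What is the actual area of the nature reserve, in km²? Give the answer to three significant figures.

For the equirectangular projection with φ₀ = 0 (plate carrée), h = 1 along meridians and k = sec φ along parallels.
Areal scale = h·k = 1 × sec φ; at 58.9°, h = 1.000, k = 1.936, so h·k = 1.936.
True area = apparent / (areal scale) = 71800 / 1.936 ≈ 37100 km².

37100 km²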